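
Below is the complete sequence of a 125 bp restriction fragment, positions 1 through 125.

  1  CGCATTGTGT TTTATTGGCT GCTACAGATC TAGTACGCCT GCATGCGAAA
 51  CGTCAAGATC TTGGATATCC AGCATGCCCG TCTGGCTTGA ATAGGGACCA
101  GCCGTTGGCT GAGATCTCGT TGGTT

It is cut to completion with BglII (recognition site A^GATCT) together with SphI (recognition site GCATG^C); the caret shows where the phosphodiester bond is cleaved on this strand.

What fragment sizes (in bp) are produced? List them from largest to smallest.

36, 26, 20, 19, 13, 11 bp

BglII sites (AGATCT) start at positions 26, 56, 112.
BglII cuts after the first base of each site, so after positions 26, 56, 112.
SphI sites (GCATGC) start at positions 41, 72.
SphI cuts after base 5 of each site (before the last base), so after positions 45, 76.
Combined cut positions: 26, 45, 56, 76, 112.
Linear molecule, 5 cuts → 6 fragments:
  1–26 → 26 bp
  27–45 → 19 bp
  46–56 → 11 bp
  57–76 → 20 bp
  77–112 → 36 bp
  113–125 → 13 bp
Sorted largest to smallest: 36, 26, 20, 19, 13, 11 bp.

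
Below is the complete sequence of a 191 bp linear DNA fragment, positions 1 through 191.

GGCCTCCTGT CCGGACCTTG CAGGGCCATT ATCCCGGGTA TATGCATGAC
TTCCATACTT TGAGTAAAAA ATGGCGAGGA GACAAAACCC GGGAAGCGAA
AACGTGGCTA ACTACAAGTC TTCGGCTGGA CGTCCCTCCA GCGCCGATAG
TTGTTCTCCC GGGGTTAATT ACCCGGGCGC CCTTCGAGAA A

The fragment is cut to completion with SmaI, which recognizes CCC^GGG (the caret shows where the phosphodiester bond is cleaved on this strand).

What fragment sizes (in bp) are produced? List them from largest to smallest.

70, 55, 35, 17, 14 bp

SmaI sites (CCCGGG) start at positions 33, 88, 158, 172.
SmaI cuts after base 3 of each site, so after positions 35, 90, 160, 174.
Linear molecule, 4 cuts → 5 fragments:
  1–35 → 35 bp
  36–90 → 55 bp
  91–160 → 70 bp
  161–174 → 14 bp
  175–191 → 17 bp
Sorted largest to smallest: 70, 55, 35, 17, 14 bp.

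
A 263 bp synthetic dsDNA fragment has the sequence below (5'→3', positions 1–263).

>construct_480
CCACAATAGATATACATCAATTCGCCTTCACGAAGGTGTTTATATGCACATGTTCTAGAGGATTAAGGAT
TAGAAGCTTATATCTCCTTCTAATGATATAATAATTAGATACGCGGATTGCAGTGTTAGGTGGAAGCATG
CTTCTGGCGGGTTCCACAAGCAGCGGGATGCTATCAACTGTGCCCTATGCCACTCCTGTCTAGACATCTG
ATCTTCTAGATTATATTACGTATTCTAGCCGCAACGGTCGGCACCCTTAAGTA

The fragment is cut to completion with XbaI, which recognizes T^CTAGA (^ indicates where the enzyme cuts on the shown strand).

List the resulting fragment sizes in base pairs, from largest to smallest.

145, 54, 48, 16 bp

XbaI sites (TCTAGA) start at positions 54, 199, 215.
XbaI cuts after the first base of each site, so after positions 54, 199, 215.
Linear molecule, 3 cuts → 4 fragments:
  1–54 → 54 bp
  55–199 → 145 bp
  200–215 → 16 bp
  216–263 → 48 bp
Sorted largest to smallest: 145, 54, 48, 16 bp.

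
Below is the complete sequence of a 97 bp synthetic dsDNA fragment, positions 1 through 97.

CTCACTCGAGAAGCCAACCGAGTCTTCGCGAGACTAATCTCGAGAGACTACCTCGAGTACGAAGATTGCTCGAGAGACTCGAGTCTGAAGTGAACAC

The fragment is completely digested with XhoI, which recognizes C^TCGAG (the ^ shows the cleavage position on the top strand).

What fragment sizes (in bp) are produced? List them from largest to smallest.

34, 19, 17, 13, 9, 5 bp

XhoI sites (CTCGAG) start at positions 5, 39, 52, 69, 78.
XhoI cuts after the first base of each site, so after positions 5, 39, 52, 69, 78.
Linear molecule, 5 cuts → 6 fragments:
  1–5 → 5 bp
  6–39 → 34 bp
  40–52 → 13 bp
  53–69 → 17 bp
  70–78 → 9 bp
  79–97 → 19 bp
Sorted largest to smallest: 34, 19, 17, 13, 9, 5 bp.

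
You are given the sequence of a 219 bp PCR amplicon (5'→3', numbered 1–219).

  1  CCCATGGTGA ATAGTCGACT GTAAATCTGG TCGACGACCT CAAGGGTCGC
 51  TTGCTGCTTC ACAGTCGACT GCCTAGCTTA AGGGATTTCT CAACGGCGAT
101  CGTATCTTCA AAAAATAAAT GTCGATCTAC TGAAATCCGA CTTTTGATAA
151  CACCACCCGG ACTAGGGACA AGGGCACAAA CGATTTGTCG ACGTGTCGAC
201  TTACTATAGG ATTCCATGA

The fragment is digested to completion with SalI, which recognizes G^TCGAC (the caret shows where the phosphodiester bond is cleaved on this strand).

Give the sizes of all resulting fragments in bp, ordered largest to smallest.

SalI sites (GTCGAC) start at positions 14, 30, 64, 187, 195.
SalI cuts after the first base of each site, so after positions 14, 30, 64, 187, 195.
Linear molecule, 5 cuts → 6 fragments:
  1–14 → 14 bp
  15–30 → 16 bp
  31–64 → 34 bp
  65–187 → 123 bp
  188–195 → 8 bp
  196–219 → 24 bp
Sorted largest to smallest: 123, 34, 24, 16, 14, 8 bp.

123, 34, 24, 16, 14, 8 bp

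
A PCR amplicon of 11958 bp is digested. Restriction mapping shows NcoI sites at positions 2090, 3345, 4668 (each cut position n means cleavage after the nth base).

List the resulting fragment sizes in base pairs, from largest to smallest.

Linear molecule, 3 cuts → 4 fragments:
  2090 − 0 = 2090 bp
  3345 − 2090 = 1255 bp
  4668 − 3345 = 1323 bp
  11958 − 4668 = 7290 bp
Sorted largest to smallest: 7290, 2090, 1323, 1255 bp.

7290, 2090, 1323, 1255 bp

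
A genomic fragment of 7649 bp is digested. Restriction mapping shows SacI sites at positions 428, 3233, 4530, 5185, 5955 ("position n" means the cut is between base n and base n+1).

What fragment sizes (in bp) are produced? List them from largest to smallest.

Linear molecule, 5 cuts → 6 fragments:
  428 − 0 = 428 bp
  3233 − 428 = 2805 bp
  4530 − 3233 = 1297 bp
  5185 − 4530 = 655 bp
  5955 − 5185 = 770 bp
  7649 − 5955 = 1694 bp
Sorted largest to smallest: 2805, 1694, 1297, 770, 655, 428 bp.

2805, 1694, 1297, 770, 655, 428 bp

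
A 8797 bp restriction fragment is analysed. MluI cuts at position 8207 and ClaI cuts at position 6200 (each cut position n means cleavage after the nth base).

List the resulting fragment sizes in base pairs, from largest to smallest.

6200, 2007, 590 bp

Combined cut positions (sorted): 6200, 8207.
Linear molecule, 2 cuts → 3 fragments:
  6200 − 0 = 6200 bp
  8207 − 6200 = 2007 bp
  8797 − 8207 = 590 bp
Sorted largest to smallest: 6200, 2007, 590 bp.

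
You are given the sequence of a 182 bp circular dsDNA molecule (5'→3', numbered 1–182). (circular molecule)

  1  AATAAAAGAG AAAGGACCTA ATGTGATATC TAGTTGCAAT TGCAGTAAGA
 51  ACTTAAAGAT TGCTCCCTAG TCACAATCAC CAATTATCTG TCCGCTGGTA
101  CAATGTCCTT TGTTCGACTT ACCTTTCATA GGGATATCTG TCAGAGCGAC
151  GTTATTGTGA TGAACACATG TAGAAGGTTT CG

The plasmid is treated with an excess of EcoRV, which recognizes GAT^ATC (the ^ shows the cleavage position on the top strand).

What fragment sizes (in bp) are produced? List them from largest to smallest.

108, 74 bp

EcoRV sites (GATATC) start at positions 25, 133.
EcoRV cuts after base 3 of each site, so after positions 27, 135.
Circular molecule, 2 cuts → 2 fragments:
  28–135 → 108 bp
  136–182 then 1–27 → 47 + 27 = 74 bp
Sorted largest to smallest: 108, 74 bp.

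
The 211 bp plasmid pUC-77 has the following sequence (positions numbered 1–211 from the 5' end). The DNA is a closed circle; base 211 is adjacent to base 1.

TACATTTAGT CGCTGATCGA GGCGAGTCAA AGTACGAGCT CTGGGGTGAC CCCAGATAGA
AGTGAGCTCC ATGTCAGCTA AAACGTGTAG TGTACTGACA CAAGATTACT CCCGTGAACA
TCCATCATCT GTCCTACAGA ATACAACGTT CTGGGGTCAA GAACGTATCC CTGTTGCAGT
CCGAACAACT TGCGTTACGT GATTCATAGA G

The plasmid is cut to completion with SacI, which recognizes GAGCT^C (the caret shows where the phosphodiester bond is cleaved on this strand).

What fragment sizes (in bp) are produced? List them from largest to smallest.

183, 28 bp

SacI sites (GAGCTC) start at positions 36, 64.
SacI cuts after base 5 of each site (before the last base), so after positions 40, 68.
Circular molecule, 2 cuts → 2 fragments:
  41–68 → 28 bp
  69–211 then 1–40 → 143 + 40 = 183 bp
Sorted largest to smallest: 183, 28 bp.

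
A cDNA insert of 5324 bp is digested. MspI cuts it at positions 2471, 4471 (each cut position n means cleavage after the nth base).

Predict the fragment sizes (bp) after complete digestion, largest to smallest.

2471, 2000, 853 bp

Linear molecule, 2 cuts → 3 fragments:
  2471 − 0 = 2471 bp
  4471 − 2471 = 2000 bp
  5324 − 4471 = 853 bp
Sorted largest to smallest: 2471, 2000, 853 bp.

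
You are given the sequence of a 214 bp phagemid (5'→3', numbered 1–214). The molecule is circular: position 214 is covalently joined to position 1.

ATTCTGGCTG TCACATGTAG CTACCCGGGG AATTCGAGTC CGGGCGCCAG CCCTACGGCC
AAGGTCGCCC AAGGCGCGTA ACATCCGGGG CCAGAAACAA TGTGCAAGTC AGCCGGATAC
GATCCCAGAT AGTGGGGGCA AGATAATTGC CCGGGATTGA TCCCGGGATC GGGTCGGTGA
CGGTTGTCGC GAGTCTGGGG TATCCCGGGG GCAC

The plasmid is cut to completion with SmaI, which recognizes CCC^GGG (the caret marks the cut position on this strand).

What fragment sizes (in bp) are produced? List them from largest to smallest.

SmaI sites (CCCGGG) start at positions 24, 150, 162, 204.
SmaI cuts after base 3 of each site, so after positions 26, 152, 164, 206.
Circular molecule, 4 cuts → 4 fragments:
  27–152 → 126 bp
  153–164 → 12 bp
  165–206 → 42 bp
  207–214 then 1–26 → 8 + 26 = 34 bp
Sorted largest to smallest: 126, 42, 34, 12 bp.

126, 42, 34, 12 bp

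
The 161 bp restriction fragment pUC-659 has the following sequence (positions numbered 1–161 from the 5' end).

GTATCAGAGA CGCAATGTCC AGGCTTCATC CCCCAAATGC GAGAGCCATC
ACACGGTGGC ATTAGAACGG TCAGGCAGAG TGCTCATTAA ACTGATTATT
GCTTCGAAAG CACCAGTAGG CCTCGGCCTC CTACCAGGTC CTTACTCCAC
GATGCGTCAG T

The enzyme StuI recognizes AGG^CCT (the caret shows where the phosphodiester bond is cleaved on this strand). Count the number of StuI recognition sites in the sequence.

1

AGGCCT occurs starting at position 118.
StuI cuts at 1 site.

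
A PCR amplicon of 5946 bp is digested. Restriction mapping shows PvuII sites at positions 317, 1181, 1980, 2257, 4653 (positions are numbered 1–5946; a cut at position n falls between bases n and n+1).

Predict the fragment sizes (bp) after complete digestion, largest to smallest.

2396, 1293, 864, 799, 317, 277 bp

Linear molecule, 5 cuts → 6 fragments:
  317 − 0 = 317 bp
  1181 − 317 = 864 bp
  1980 − 1181 = 799 bp
  2257 − 1980 = 277 bp
  4653 − 2257 = 2396 bp
  5946 − 4653 = 1293 bp
Sorted largest to smallest: 2396, 1293, 864, 799, 317, 277 bp.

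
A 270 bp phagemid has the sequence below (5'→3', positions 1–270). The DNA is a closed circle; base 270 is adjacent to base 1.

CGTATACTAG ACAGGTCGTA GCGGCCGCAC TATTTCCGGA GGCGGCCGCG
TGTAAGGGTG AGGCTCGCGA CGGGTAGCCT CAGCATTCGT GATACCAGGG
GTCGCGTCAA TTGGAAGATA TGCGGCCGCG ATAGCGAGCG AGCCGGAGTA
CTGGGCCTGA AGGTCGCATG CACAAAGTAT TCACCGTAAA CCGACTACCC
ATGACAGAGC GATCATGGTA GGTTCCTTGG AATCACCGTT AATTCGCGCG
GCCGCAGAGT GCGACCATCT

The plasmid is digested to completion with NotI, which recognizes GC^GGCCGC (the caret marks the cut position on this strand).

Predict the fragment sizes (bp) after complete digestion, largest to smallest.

NotI sites (GCGGCCGC) start at positions 21, 42, 122, 248.
NotI cuts after base 2 of each site, so after positions 22, 43, 123, 249.
Circular molecule, 4 cuts → 4 fragments:
  23–43 → 21 bp
  44–123 → 80 bp
  124–249 → 126 bp
  250–270 then 1–22 → 21 + 22 = 43 bp
Sorted largest to smallest: 126, 80, 43, 21 bp.

126, 80, 43, 21 bp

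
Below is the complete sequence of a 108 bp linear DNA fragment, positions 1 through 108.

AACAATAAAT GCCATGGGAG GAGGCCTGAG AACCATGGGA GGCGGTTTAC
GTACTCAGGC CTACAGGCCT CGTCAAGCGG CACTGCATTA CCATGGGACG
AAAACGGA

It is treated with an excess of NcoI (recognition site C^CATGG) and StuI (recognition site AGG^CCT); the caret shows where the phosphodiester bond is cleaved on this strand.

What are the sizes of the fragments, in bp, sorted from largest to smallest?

26, 24, 17, 12, 12, 9, 8 bp

NcoI sites (CCATGG) start at positions 12, 33, 91.
NcoI cuts after the first base of each site, so after positions 12, 33, 91.
StuI sites (AGGCCT) start at positions 22, 57, 65.
StuI cuts after base 3 of each site, so after positions 24, 59, 67.
Combined cut positions: 12, 24, 33, 59, 67, 91.
Linear molecule, 6 cuts → 7 fragments:
  1–12 → 12 bp
  13–24 → 12 bp
  25–33 → 9 bp
  34–59 → 26 bp
  60–67 → 8 bp
  68–91 → 24 bp
  92–108 → 17 bp
Sorted largest to smallest: 26, 24, 17, 12, 12, 9, 8 bp.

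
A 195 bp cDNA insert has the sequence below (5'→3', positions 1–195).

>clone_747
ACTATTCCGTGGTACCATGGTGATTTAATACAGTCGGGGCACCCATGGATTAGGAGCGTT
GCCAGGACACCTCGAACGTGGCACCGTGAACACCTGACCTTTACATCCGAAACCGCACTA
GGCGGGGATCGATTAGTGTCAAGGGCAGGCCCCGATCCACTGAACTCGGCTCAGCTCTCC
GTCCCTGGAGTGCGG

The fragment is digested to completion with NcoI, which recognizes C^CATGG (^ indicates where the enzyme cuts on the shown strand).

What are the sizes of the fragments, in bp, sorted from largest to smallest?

NcoI sites (CCATGG) start at positions 15, 43.
NcoI cuts after the first base of each site, so after positions 15, 43.
Linear molecule, 2 cuts → 3 fragments:
  1–15 → 15 bp
  16–43 → 28 bp
  44–195 → 152 bp
Sorted largest to smallest: 152, 28, 15 bp.

152, 28, 15 bp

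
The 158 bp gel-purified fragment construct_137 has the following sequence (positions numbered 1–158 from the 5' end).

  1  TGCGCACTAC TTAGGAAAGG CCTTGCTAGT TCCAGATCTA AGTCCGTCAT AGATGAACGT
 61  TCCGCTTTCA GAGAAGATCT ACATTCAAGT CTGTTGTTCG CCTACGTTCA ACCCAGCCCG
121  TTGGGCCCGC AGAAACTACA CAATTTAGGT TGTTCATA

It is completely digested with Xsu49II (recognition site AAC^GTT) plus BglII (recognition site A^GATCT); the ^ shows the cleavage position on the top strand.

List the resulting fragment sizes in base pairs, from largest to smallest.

The Xsu49II site (AACGTT) starts at position 56.
Xsu49II cuts after base 3 of each site, so after position 58.
BglII sites (AGATCT) start at positions 34, 75.
BglII cuts after the first base of each site, so after positions 34, 75.
Combined cut positions: 34, 58, 75.
Linear molecule, 3 cuts → 4 fragments:
  1–34 → 34 bp
  35–58 → 24 bp
  59–75 → 17 bp
  76–158 → 83 bp
Sorted largest to smallest: 83, 34, 24, 17 bp.

83, 34, 24, 17 bp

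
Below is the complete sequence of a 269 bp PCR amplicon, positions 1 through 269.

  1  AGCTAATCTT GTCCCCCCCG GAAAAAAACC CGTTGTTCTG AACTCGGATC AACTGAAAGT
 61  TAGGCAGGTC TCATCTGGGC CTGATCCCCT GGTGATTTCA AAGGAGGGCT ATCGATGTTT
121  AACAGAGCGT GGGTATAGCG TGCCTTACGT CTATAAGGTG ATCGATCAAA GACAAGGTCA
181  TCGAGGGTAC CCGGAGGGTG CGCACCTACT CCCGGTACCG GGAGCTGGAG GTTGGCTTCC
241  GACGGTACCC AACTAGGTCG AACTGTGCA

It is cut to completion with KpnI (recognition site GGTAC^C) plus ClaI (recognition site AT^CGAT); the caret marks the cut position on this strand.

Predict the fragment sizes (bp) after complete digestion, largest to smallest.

KpnI sites (GGTACC) start at positions 186, 214, 244.
KpnI cuts after base 5 of each site (before the last base), so after positions 190, 218, 248.
ClaI sites (ATCGAT) start at positions 111, 161.
ClaI cuts after base 2 of each site, so after positions 112, 162.
Combined cut positions: 112, 162, 190, 218, 248.
Linear molecule, 5 cuts → 6 fragments:
  1–112 → 112 bp
  113–162 → 50 bp
  163–190 → 28 bp
  191–218 → 28 bp
  219–248 → 30 bp
  249–269 → 21 bp
Sorted largest to smallest: 112, 50, 30, 28, 28, 21 bp.

112, 50, 30, 28, 28, 21 bp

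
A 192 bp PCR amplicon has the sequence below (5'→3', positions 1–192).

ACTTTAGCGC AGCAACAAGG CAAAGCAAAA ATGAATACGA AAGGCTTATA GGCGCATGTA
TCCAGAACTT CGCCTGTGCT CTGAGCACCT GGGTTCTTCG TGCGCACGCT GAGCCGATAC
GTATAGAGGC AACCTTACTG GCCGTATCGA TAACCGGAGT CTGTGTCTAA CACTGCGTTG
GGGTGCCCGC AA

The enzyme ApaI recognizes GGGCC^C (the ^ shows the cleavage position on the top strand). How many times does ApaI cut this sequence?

No occurrence of GGGCCC is present in the sequence.
ApaI does not cut: 0 sites.

0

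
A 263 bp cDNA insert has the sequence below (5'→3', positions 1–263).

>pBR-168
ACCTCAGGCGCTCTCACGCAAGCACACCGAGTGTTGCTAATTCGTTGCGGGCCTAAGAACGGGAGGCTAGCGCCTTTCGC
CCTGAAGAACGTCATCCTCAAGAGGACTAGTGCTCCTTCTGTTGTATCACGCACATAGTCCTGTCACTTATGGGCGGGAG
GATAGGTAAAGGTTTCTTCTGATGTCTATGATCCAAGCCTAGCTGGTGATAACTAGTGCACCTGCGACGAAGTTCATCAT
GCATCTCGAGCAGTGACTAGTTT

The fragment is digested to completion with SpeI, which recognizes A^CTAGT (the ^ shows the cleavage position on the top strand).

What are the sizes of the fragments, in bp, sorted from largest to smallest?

SpeI sites (ACTAGT) start at positions 106, 212, 256.
SpeI cuts after the first base of each site, so after positions 106, 212, 256.
Linear molecule, 3 cuts → 4 fragments:
  1–106 → 106 bp
  107–212 → 106 bp
  213–256 → 44 bp
  257–263 → 7 bp
Sorted largest to smallest: 106, 106, 44, 7 bp.

106, 106, 44, 7 bp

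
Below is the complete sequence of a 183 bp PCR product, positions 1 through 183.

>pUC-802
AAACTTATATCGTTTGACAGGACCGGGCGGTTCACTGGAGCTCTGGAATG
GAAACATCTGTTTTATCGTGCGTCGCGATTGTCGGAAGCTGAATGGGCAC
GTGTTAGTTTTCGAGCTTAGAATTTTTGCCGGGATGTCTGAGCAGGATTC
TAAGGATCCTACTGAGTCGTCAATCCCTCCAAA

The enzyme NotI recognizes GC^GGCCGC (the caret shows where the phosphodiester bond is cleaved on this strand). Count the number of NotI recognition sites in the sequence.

No occurrence of GCGGCCGC is present in the sequence.
NotI does not cut: 0 sites.

0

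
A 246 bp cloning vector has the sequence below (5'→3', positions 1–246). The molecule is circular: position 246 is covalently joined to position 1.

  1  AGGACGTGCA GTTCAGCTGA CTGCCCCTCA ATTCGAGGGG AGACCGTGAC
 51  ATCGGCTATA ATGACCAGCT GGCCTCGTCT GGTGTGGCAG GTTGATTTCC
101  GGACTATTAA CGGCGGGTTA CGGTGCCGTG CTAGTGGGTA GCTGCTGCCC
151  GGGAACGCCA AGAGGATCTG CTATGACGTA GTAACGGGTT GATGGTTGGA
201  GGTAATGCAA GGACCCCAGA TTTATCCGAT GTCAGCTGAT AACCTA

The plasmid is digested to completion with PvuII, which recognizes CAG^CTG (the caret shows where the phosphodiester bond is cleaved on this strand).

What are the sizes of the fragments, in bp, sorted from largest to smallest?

167, 52, 27 bp

PvuII sites (CAGCTG) start at positions 14, 66, 233.
PvuII cuts after base 3 of each site, so after positions 16, 68, 235.
Circular molecule, 3 cuts → 3 fragments:
  17–68 → 52 bp
  69–235 → 167 bp
  236–246 then 1–16 → 11 + 16 = 27 bp
Sorted largest to smallest: 167, 52, 27 bp.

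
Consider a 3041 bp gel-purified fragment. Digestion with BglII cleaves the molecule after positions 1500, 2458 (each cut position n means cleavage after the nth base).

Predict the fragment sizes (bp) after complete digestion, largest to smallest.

1500, 958, 583 bp

Linear molecule, 2 cuts → 3 fragments:
  1500 − 0 = 1500 bp
  2458 − 1500 = 958 bp
  3041 − 2458 = 583 bp
Sorted largest to smallest: 1500, 958, 583 bp.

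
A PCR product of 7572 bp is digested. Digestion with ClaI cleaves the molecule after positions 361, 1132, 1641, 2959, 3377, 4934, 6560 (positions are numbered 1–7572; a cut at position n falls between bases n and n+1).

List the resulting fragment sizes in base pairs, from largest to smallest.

Linear molecule, 7 cuts → 8 fragments:
  361 − 0 = 361 bp
  1132 − 361 = 771 bp
  1641 − 1132 = 509 bp
  2959 − 1641 = 1318 bp
  3377 − 2959 = 418 bp
  4934 − 3377 = 1557 bp
  6560 − 4934 = 1626 bp
  7572 − 6560 = 1012 bp
Sorted largest to smallest: 1626, 1557, 1318, 1012, 771, 509, 418, 361 bp.

1626, 1557, 1318, 1012, 771, 509, 418, 361 bp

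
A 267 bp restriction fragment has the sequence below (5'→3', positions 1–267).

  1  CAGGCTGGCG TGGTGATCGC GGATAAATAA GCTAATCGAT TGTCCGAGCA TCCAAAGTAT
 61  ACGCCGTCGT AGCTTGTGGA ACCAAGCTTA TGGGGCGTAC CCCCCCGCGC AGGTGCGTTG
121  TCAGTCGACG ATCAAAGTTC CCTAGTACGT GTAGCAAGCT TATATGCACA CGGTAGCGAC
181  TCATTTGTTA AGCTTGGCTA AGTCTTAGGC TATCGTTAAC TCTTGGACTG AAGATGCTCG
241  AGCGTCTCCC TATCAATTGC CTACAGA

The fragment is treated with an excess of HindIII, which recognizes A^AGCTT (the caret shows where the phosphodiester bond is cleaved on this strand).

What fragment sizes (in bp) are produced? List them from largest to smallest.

84, 77, 72, 34 bp

HindIII sites (AAGCTT) start at positions 84, 156, 190.
HindIII cuts after the first base of each site, so after positions 84, 156, 190.
Linear molecule, 3 cuts → 4 fragments:
  1–84 → 84 bp
  85–156 → 72 bp
  157–190 → 34 bp
  191–267 → 77 bp
Sorted largest to smallest: 84, 77, 72, 34 bp.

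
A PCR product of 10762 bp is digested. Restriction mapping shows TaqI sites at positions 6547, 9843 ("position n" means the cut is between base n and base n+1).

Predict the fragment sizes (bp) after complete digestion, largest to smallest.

Linear molecule, 2 cuts → 3 fragments:
  6547 − 0 = 6547 bp
  9843 − 6547 = 3296 bp
  10762 − 9843 = 919 bp
Sorted largest to smallest: 6547, 3296, 919 bp.

6547, 3296, 919 bp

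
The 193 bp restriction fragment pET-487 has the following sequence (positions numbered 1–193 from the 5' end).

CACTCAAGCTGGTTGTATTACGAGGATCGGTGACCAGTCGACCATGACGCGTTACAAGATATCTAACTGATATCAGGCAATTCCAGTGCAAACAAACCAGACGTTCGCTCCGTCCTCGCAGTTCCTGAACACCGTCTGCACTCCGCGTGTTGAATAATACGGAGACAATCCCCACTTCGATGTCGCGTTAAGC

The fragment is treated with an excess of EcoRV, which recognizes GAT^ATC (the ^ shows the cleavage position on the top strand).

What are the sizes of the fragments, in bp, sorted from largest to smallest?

EcoRV sites (GATATC) start at positions 58, 69.
EcoRV cuts after base 3 of each site, so after positions 60, 71.
Linear molecule, 2 cuts → 3 fragments:
  1–60 → 60 bp
  61–71 → 11 bp
  72–193 → 122 bp
Sorted largest to smallest: 122, 60, 11 bp.

122, 60, 11 bp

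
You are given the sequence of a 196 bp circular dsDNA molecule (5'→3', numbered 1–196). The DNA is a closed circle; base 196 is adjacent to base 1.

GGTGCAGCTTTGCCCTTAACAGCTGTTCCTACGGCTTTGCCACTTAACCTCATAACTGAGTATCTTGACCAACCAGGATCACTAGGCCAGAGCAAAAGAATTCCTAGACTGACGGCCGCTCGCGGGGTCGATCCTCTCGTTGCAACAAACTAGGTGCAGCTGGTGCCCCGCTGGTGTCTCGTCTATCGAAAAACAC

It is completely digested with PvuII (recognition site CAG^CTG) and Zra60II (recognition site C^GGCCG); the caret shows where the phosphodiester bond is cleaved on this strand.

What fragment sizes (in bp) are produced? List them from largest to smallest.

PvuII sites (CAGCTG) start at positions 20, 157.
PvuII cuts after base 3 of each site, so after positions 22, 159.
The Zra60II site (CGGCCG) starts at position 113.
Zra60II cuts after the first base of each site, so after position 113.
Combined cut positions: 22, 113, 159.
Circular molecule, 3 cuts → 3 fragments:
  23–113 → 91 bp
  114–159 → 46 bp
  160–196 then 1–22 → 37 + 22 = 59 bp
Sorted largest to smallest: 91, 59, 46 bp.

91, 59, 46 bp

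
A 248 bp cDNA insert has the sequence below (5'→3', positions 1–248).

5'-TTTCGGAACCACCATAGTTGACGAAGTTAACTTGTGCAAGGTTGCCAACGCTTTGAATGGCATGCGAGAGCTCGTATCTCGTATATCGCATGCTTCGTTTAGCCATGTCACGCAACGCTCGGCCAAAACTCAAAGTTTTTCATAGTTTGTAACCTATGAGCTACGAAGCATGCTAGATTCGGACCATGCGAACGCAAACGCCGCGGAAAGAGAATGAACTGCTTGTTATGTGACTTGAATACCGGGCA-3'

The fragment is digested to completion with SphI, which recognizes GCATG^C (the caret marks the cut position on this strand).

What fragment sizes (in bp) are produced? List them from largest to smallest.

SphI sites (GCATGC) start at positions 60, 88, 168.
SphI cuts after base 5 of each site (before the last base), so after positions 64, 92, 172.
Linear molecule, 3 cuts → 4 fragments:
  1–64 → 64 bp
  65–92 → 28 bp
  93–172 → 80 bp
  173–248 → 76 bp
Sorted largest to smallest: 80, 76, 64, 28 bp.

80, 76, 64, 28 bp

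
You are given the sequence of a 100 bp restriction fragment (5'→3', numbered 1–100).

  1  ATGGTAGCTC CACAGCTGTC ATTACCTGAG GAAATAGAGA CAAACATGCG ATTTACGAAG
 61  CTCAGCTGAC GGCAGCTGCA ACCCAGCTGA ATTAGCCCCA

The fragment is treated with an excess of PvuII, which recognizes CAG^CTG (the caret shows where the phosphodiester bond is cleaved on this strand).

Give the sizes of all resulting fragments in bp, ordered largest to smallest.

50, 15, 14, 11, 10 bp

PvuII sites (CAGCTG) start at positions 13, 63, 73, 84.
PvuII cuts after base 3 of each site, so after positions 15, 65, 75, 86.
Linear molecule, 4 cuts → 5 fragments:
  1–15 → 15 bp
  16–65 → 50 bp
  66–75 → 10 bp
  76–86 → 11 bp
  87–100 → 14 bp
Sorted largest to smallest: 50, 15, 14, 11, 10 bp.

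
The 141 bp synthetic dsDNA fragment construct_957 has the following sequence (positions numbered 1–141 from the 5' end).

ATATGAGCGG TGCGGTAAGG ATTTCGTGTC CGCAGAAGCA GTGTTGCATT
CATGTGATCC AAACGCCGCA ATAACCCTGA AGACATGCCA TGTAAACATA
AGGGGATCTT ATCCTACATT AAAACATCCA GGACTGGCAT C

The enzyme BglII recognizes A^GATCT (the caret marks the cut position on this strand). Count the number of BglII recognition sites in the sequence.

No occurrence of AGATCT is present in the sequence.
BglII does not cut: 0 sites.

0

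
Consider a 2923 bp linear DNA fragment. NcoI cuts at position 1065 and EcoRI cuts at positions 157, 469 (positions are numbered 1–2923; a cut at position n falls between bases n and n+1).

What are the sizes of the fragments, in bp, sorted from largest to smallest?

Combined cut positions (sorted): 157, 469, 1065.
Linear molecule, 3 cuts → 4 fragments:
  157 − 0 = 157 bp
  469 − 157 = 312 bp
  1065 − 469 = 596 bp
  2923 − 1065 = 1858 bp
Sorted largest to smallest: 1858, 596, 312, 157 bp.

1858, 596, 312, 157 bp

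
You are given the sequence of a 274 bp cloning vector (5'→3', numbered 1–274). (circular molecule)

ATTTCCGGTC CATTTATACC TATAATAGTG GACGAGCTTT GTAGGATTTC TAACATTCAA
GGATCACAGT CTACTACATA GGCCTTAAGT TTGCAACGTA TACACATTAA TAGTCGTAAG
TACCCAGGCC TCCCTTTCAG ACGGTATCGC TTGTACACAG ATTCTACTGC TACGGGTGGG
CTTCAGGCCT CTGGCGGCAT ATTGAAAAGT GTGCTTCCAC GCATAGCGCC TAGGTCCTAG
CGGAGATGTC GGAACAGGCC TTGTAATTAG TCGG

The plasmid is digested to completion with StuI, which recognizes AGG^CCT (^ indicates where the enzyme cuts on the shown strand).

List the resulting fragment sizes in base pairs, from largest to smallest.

StuI sites (AGGCCT) start at positions 80, 126, 185, 256.
StuI cuts after base 3 of each site, so after positions 82, 128, 187, 258.
Circular molecule, 4 cuts → 4 fragments:
  83–128 → 46 bp
  129–187 → 59 bp
  188–258 → 71 bp
  259–274 then 1–82 → 16 + 82 = 98 bp
Sorted largest to smallest: 98, 71, 59, 46 bp.

98, 71, 59, 46 bp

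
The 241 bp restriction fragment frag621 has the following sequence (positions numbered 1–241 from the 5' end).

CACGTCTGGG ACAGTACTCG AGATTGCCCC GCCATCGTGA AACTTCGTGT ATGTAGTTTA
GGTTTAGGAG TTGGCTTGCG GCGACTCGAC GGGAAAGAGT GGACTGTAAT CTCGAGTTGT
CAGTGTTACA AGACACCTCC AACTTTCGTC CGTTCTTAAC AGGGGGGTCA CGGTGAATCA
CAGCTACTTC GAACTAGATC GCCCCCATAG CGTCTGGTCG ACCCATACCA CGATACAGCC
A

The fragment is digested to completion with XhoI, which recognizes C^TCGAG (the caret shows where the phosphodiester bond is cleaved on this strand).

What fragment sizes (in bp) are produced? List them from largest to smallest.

130, 94, 17 bp

XhoI sites (CTCGAG) start at positions 17, 111.
XhoI cuts after the first base of each site, so after positions 17, 111.
Linear molecule, 2 cuts → 3 fragments:
  1–17 → 17 bp
  18–111 → 94 bp
  112–241 → 130 bp
Sorted largest to smallest: 130, 94, 17 bp.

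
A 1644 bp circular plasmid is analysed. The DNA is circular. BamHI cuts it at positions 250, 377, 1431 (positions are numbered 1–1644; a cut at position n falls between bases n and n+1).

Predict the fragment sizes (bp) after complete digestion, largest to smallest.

1054, 463, 127 bp

Circular molecule, 3 cuts → 3 fragments:
  377 − 250 = 127 bp
  1431 − 377 = 1054 bp
  wrap: 1644 − 1431 + 250 = 463 bp
Sorted largest to smallest: 1054, 463, 127 bp.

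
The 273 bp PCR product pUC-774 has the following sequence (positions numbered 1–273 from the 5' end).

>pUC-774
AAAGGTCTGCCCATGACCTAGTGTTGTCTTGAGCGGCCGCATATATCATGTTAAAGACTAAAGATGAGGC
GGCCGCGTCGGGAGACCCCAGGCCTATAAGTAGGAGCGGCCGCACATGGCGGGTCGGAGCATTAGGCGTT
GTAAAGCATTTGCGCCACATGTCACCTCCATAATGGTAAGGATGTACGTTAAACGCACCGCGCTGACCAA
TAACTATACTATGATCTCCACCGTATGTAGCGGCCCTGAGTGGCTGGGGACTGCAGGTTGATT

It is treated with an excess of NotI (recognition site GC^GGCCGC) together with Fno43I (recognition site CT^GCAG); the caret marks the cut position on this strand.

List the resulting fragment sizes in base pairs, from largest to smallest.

NotI sites (GCGGCCGC) start at positions 33, 69, 106.
NotI cuts after base 2 of each site, so after positions 34, 70, 107.
The Fno43I site (CTGCAG) starts at position 261.
Fno43I cuts after base 2 of each site, so after position 262.
Combined cut positions: 34, 70, 107, 262.
Linear molecule, 4 cuts → 5 fragments:
  1–34 → 34 bp
  35–70 → 36 bp
  71–107 → 37 bp
  108–262 → 155 bp
  263–273 → 11 bp
Sorted largest to smallest: 155, 37, 36, 34, 11 bp.

155, 37, 36, 34, 11 bp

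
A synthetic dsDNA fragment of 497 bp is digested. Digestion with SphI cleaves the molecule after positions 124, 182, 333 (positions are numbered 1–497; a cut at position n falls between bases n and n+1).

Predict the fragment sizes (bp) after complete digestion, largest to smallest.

164, 151, 124, 58 bp

Linear molecule, 3 cuts → 4 fragments:
  124 − 0 = 124 bp
  182 − 124 = 58 bp
  333 − 182 = 151 bp
  497 − 333 = 164 bp
Sorted largest to smallest: 164, 151, 124, 58 bp.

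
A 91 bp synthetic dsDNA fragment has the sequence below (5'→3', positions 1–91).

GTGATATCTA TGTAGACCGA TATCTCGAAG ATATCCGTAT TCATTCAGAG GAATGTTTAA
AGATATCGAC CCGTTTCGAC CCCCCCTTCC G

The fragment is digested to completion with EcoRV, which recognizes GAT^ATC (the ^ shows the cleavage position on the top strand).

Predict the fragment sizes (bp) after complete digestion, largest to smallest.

EcoRV sites (GATATC) start at positions 3, 19, 30, 62.
EcoRV cuts after base 3 of each site, so after positions 5, 21, 32, 64.
Linear molecule, 4 cuts → 5 fragments:
  1–5 → 5 bp
  6–21 → 16 bp
  22–32 → 11 bp
  33–64 → 32 bp
  65–91 → 27 bp
Sorted largest to smallest: 32, 27, 16, 11, 5 bp.

32, 27, 16, 11, 5 bp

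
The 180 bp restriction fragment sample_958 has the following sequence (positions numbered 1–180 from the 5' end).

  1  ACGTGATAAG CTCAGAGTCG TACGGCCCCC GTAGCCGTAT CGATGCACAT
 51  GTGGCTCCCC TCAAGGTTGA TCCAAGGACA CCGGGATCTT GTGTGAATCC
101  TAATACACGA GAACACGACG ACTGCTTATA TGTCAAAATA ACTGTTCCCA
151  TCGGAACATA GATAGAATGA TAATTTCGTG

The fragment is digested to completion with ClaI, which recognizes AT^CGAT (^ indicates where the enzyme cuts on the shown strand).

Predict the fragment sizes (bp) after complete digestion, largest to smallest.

The ClaI site (ATCGAT) starts at position 39.
ClaI cuts after base 2 of each site, so after position 40.
Linear molecule, 1 cut → 2 fragments:
  1–40 → 40 bp
  41–180 → 140 bp
Sorted largest to smallest: 140, 40 bp.

140, 40 bp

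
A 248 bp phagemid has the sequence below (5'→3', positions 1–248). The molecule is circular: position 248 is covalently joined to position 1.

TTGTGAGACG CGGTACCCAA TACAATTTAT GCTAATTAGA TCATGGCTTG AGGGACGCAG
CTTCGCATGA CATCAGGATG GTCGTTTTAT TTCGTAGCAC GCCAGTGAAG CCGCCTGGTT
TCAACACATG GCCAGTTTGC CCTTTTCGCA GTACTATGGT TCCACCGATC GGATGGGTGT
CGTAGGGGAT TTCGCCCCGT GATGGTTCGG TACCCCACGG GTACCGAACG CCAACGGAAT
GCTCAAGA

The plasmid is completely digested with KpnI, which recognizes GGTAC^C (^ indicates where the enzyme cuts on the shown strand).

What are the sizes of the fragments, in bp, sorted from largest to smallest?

KpnI sites (GGTACC) start at positions 12, 209, 220.
KpnI cuts after base 5 of each site (before the last base), so after positions 16, 213, 224.
Circular molecule, 3 cuts → 3 fragments:
  17–213 → 197 bp
  214–224 → 11 bp
  225–248 then 1–16 → 24 + 16 = 40 bp
Sorted largest to smallest: 197, 40, 11 bp.

197, 40, 11 bp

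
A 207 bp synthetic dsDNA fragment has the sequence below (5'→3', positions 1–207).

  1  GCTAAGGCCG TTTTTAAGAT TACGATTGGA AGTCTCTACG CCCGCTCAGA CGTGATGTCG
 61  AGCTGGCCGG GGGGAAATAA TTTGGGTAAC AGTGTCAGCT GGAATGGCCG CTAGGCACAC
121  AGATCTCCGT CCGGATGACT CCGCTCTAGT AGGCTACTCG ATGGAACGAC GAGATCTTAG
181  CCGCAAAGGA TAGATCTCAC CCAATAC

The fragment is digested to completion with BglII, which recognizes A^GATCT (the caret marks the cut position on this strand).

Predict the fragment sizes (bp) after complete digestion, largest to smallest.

121, 51, 20, 15 bp

BglII sites (AGATCT) start at positions 121, 172, 192.
BglII cuts after the first base of each site, so after positions 121, 172, 192.
Linear molecule, 3 cuts → 4 fragments:
  1–121 → 121 bp
  122–172 → 51 bp
  173–192 → 20 bp
  193–207 → 15 bp
Sorted largest to smallest: 121, 51, 20, 15 bp.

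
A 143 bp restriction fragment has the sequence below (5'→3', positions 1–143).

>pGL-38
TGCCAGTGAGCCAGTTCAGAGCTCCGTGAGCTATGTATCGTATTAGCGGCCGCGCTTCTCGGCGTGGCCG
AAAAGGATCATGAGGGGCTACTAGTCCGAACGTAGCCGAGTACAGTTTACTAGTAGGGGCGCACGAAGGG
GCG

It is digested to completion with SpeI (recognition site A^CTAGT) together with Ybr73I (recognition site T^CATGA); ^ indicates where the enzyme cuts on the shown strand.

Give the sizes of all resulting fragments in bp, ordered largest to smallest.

78, 29, 24, 12 bp

SpeI sites (ACTAGT) start at positions 90, 119.
SpeI cuts after the first base of each site, so after positions 90, 119.
The Ybr73I site (TCATGA) starts at position 78.
Ybr73I cuts after the first base of each site, so after position 78.
Combined cut positions: 78, 90, 119.
Linear molecule, 3 cuts → 4 fragments:
  1–78 → 78 bp
  79–90 → 12 bp
  91–119 → 29 bp
  120–143 → 24 bp
Sorted largest to smallest: 78, 29, 24, 12 bp.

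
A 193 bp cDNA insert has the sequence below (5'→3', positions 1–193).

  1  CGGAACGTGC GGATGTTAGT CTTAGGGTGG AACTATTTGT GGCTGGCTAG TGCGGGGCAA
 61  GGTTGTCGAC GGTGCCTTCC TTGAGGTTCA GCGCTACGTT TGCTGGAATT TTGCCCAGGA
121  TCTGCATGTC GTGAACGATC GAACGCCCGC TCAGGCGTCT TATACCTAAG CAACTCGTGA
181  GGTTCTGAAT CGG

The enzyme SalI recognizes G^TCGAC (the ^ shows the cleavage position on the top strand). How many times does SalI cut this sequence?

GTCGAC occurs starting at position 65.
SalI cuts at 1 site.

1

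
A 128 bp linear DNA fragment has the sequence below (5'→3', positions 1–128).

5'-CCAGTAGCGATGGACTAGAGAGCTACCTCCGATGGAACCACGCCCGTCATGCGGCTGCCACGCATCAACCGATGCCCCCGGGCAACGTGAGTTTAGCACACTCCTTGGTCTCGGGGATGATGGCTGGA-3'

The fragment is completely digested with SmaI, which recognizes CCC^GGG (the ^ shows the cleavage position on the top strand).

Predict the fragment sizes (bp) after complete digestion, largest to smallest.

The SmaI site (CCCGGG) starts at position 77.
SmaI cuts after base 3 of each site, so after position 79.
Linear molecule, 1 cut → 2 fragments:
  1–79 → 79 bp
  80–128 → 49 bp
Sorted largest to smallest: 79, 49 bp.

79, 49 bp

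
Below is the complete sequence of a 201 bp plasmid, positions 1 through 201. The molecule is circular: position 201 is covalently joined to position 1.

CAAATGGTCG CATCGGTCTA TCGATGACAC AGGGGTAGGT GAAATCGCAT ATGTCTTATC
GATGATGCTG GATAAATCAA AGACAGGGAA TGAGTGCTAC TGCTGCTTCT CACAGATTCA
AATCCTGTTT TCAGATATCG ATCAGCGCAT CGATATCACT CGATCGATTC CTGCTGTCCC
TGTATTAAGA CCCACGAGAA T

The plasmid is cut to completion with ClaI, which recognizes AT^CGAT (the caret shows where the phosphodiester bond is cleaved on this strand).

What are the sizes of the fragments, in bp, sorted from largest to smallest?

ClaI sites (ATCGAT) start at positions 20, 58, 137, 149, 163.
ClaI cuts after base 2 of each site, so after positions 21, 59, 138, 150, 164.
Circular molecule, 5 cuts → 5 fragments:
  22–59 → 38 bp
  60–138 → 79 bp
  139–150 → 12 bp
  151–164 → 14 bp
  165–201 then 1–21 → 37 + 21 = 58 bp
Sorted largest to smallest: 79, 58, 38, 14, 12 bp.

79, 58, 38, 14, 12 bp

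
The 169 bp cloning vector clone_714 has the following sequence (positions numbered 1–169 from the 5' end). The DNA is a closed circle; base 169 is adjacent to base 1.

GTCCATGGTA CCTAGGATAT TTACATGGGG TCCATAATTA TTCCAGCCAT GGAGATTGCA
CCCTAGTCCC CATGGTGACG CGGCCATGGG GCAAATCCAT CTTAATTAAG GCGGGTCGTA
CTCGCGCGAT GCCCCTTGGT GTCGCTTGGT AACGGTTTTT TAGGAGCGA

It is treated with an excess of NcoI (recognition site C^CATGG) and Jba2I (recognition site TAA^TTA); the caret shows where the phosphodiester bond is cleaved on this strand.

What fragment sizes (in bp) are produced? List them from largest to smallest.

67, 34, 23, 21, 14, 10 bp

NcoI sites (CCATGG) start at positions 3, 47, 70, 84.
NcoI cuts after the first base of each site, so after positions 3, 47, 70, 84.
Jba2I sites (TAATTA) start at positions 35, 103.
Jba2I cuts after base 3 of each site, so after positions 37, 105.
Combined cut positions: 3, 37, 47, 70, 84, 105.
Circular molecule, 6 cuts → 6 fragments:
  4–37 → 34 bp
  38–47 → 10 bp
  48–70 → 23 bp
  71–84 → 14 bp
  85–105 → 21 bp
  106–169 then 1–3 → 64 + 3 = 67 bp
Sorted largest to smallest: 67, 34, 23, 21, 14, 10 bp.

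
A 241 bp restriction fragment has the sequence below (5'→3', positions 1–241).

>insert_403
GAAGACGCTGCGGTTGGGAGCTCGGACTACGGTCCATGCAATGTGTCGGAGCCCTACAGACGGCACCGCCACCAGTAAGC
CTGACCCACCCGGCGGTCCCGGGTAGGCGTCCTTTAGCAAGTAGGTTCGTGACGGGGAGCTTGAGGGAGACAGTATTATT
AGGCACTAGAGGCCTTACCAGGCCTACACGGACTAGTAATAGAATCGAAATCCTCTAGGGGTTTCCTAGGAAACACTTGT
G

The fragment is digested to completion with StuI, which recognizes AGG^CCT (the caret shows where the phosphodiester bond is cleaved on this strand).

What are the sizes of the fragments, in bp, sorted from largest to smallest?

StuI sites (AGGCCT) start at positions 170, 180.
StuI cuts after base 3 of each site, so after positions 172, 182.
Linear molecule, 2 cuts → 3 fragments:
  1–172 → 172 bp
  173–182 → 10 bp
  183–241 → 59 bp
Sorted largest to smallest: 172, 59, 10 bp.

172, 59, 10 bp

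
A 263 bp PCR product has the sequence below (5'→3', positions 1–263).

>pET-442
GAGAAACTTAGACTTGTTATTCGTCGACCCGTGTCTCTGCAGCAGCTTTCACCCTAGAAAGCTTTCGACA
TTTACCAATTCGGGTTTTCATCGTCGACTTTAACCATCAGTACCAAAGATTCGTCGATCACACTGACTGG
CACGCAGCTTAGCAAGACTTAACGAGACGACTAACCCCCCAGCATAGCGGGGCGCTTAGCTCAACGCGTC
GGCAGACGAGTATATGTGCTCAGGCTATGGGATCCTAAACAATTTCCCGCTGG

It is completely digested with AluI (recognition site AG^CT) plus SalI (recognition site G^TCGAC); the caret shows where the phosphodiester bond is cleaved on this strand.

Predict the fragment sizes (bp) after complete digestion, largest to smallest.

AluI sites (AGCT) start at positions 44, 60, 146, 198.
AluI cuts after base 2 of each site, so after positions 45, 61, 147, 199.
SalI sites (GTCGAC) start at positions 23, 93.
SalI cuts after the first base of each site, so after positions 23, 93.
Combined cut positions: 23, 45, 61, 93, 147, 199.
Linear molecule, 6 cuts → 7 fragments:
  1–23 → 23 bp
  24–45 → 22 bp
  46–61 → 16 bp
  62–93 → 32 bp
  94–147 → 54 bp
  148–199 → 52 bp
  200–263 → 64 bp
Sorted largest to smallest: 64, 54, 52, 32, 23, 22, 16 bp.

64, 54, 52, 32, 23, 22, 16 bp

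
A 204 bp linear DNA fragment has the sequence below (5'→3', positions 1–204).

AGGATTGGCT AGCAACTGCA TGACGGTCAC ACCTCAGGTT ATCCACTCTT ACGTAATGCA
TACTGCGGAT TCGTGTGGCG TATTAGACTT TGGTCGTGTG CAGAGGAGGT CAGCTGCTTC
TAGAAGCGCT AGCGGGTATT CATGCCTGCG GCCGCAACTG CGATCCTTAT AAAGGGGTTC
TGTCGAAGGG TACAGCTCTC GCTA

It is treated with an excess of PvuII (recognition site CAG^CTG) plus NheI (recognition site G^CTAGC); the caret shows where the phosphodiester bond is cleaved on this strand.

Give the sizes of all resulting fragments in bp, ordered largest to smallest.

105, 76, 15, 8 bp

The PvuII site (CAGCTG) starts at position 111.
PvuII cuts after base 3 of each site, so after position 113.
NheI sites (GCTAGC) start at positions 8, 128.
NheI cuts after the first base of each site, so after positions 8, 128.
Combined cut positions: 8, 113, 128.
Linear molecule, 3 cuts → 4 fragments:
  1–8 → 8 bp
  9–113 → 105 bp
  114–128 → 15 bp
  129–204 → 76 bp
Sorted largest to smallest: 105, 76, 15, 8 bp.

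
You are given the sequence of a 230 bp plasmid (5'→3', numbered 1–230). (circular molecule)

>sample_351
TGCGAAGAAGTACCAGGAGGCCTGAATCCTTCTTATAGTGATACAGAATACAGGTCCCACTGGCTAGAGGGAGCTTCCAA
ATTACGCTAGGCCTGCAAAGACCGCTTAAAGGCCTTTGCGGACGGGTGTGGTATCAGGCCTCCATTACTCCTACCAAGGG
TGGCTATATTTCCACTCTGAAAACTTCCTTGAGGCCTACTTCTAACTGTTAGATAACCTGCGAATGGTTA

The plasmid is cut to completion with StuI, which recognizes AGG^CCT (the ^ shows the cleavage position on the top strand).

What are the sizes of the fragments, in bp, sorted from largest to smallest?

StuI sites (AGGCCT) start at positions 18, 89, 110, 136, 192.
StuI cuts after base 3 of each site, so after positions 20, 91, 112, 138, 194.
Circular molecule, 5 cuts → 5 fragments:
  21–91 → 71 bp
  92–112 → 21 bp
  113–138 → 26 bp
  139–194 → 56 bp
  195–230 then 1–20 → 36 + 20 = 56 bp
Sorted largest to smallest: 71, 56, 56, 26, 21 bp.

71, 56, 56, 26, 21 bp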